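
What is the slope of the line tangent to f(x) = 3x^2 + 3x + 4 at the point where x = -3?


The slope of the tangent line equals f'(x) at the point.
f(x) = 3x^2 + 3x + 4
f'(x) = 6x + 3
At x = -3:
f'(-3) = 6 * (-3) + 3
= -18 + 3
= -15

-15


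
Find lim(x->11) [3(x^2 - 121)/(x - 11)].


Direct substitution gives 0/0, so we factor the numerator.
Factor: 3(x^2 - 121) = 3 * (x - 11)(x + 11)
Cancel the common factor (x - 11):
3(x^2 - 121)/(x - 11) = 3 * (x + 11)
Now substitute x = 11:
= 3 * (11 + 11) = 66

66


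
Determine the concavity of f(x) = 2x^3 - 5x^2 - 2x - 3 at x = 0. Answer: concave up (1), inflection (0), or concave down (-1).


Concavity is determined by the sign of f''(x).
f(x) = 2x^3 - 5x^2 - 2x - 3
f'(x) = 6x^2 - 10x - 2
f''(x) = 12x - 10
f''(0) = 12 * 0 - 10
= 0 - 10
= -10
Since f''(0) < 0, the function is concave down (-1)

-1


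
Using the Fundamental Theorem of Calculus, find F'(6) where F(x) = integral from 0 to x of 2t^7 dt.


By the Fundamental Theorem of Calculus (Part 1):
If F(x) = integral from 0 to x of f(t) dt, then F'(x) = f(x)
Here f(t) = 2t^7
So F'(x) = 2x^7
Evaluate at x = 6:
F'(6) = 2 * 6^7
= 2 * 279936
= 559872

559872


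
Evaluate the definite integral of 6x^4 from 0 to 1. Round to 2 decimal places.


Find the antiderivative of 6x^4:
F(x) = 6/5 * x^5
Apply the Fundamental Theorem of Calculus:
F(1) - F(0)
= 6/5 * 1^5 - 6/5 * 0^5
= 6/5 * (1 - 0)
= 6/5 * 1
= 6/5 = 1.20

1.20


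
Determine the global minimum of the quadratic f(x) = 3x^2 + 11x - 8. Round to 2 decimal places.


For a quadratic f(x) = ax^2 + bx + c with a > 0, the minimum is at the vertex.
Vertex x-coordinate: x = -b/(2a)
x = -(11) / (2 * 3)
x = -11/6
Substitute back to find the minimum value:
f(-11/6) = 3 * (-11/6)^2 + 11 * (-11/6) - 8
= 121/12 - 121/6 - 8
= -217/12 ≈ -18.08

-18.08


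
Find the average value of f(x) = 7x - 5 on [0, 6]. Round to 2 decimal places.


Average value = 1/(b-a) * integral from a to b of f(x) dx
First compute the integral of 7x - 5:
F(x) = (7/2)x^2 - 5x
F(6) = 7/2 * 36 - 5 * 6 = 96
F(0) = 7/2 * 0 - 5 * 0 = 0
Integral = 96 - 0 = 96
Average = 96 / (6 - 0) = 96 / 6
= 16 = 16.00

16.00


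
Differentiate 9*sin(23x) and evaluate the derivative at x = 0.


Apply the chain rule to differentiate 9*sin(23x):
d/dx [9*sin(23x)]
= 9 * cos(23x) * d/dx(23x)
= 9 * 23 * cos(23x)
= 207 * cos(23x)
Evaluate at x = 0:
= 207 * cos(0)
= 207 * 1
= 207

207


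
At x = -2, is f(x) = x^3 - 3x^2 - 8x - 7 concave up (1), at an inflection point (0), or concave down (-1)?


Concavity is determined by the sign of f''(x).
f(x) = x^3 - 3x^2 - 8x - 7
f'(x) = 3x^2 - 6x - 8
f''(x) = 6x - 6
f''(-2) = 6 * (-2) - 6
= -12 - 6
= -18
Since f''(-2) < 0, the function is concave down (-1)

-1


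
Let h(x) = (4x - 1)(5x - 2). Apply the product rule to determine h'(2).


Let u(x) = 4x - 1 and v(x) = 5x - 2
u'(x) = 4
v'(x) = 5
Product rule: h'(x) = u'(x)*v(x) + u(x)*v'(x)
= 4 * (5x - 2) + (4x - 1) * 5
At x = 2:
u(2) = 4 * 2 - 1 = 7
v(2) = 5 * 2 - 2 = 8
h'(2) = 4 * 8 + 7 * 5
= 32 + 35
= 67

67


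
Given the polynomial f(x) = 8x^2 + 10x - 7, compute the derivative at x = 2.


Differentiate term by term using power and sum rules:
f(x) = 8x^2 + 10x - 7
f'(x) = 16x + 10
Substitute x = 2:
f'(2) = 16 * 2 + 10
= 32 + 10
= 42

42


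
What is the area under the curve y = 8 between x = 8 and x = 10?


The area under a constant function y = 8 is a rectangle.
Width = 10 - 8 = 2
Height = 8
Area = width * height
= 2 * 8
= 16

16


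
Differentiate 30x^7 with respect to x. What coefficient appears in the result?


We apply the power rule: d/dx [ax^n] = a*n * x^(n-1)
d/dx [30x^7]
= 30 * 7 * x^(7-1)
= 210x^6
The coefficient is 210

210


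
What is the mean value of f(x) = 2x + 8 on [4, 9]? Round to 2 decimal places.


Average value = 1/(b-a) * integral from a to b of f(x) dx
First compute the integral of 2x + 8:
F(x) = x^2 + 8x
F(9) = 1 * 81 + 8 * 9 = 153
F(4) = 1 * 16 + 8 * 4 = 48
Integral = 153 - 48 = 105
Average = 105 / (9 - 4) = 105 / 5
= 21 = 21.00

21.00


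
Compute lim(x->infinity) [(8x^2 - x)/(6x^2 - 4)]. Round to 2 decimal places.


For limits at infinity with equal-degree polynomials,
we compare leading coefficients.
Numerator leading term: 8x^2
Denominator leading term: 6x^2
Divide both by x^2:
lim = (8 - 1/x) / (6 - 4/x^2)
As x -> infinity, the 1/x and 1/x^2 terms vanish:
= 8/6 = 4/3 ≈ 1.33

1.33


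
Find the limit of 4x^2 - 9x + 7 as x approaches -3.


Since polynomials are continuous, we use direct substitution.
lim(x->-3) of 4x^2 - 9x + 7
= 4 * (-3)^2 - 9 * (-3) + 7
= 36 + 27 + 7
= 70

70


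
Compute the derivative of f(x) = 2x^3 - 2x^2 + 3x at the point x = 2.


Differentiate f(x) = 2x^3 - 2x^2 + 3x term by term:
f'(x) = 6x^2 - 4x + 3
Substitute x = 2:
f'(2) = 6 * 2^2 - 4 * 2 + 3
= 24 - 8 + 3
= 19

19


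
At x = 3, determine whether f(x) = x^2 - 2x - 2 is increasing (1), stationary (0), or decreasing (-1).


Compute f'(x) to determine behavior:
f'(x) = 2x - 2
f'(3) = 2 * 3 - 2
= 6 - 2
= 4
Since f'(3) > 0, the function is increasing (1)

1


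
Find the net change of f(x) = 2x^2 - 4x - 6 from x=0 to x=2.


Net change = f(b) - f(a)
f(x) = 2x^2 - 4x - 6
Compute f(2):
f(2) = 2 * 2^2 - 4 * 2 - 6
= 8 - 8 - 6
= -6
Compute f(0):
f(0) = 2 * 0^2 - 4 * 0 - 6
= 0 + 0 - 6
= -6
Net change = -6 - (-6) = 0

0


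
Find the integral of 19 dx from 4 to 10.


The integral of a constant k over [a, b] equals k * (b - a).
integral from 4 to 10 of 19 dx
= 19 * (10 - 4)
= 19 * 6
= 114

114


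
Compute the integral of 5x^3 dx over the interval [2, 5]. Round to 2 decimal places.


Find the antiderivative of 5x^3:
F(x) = 5/4 * x^4
Apply the Fundamental Theorem of Calculus:
F(5) - F(2)
= 5/4 * 5^4 - 5/4 * 2^4
= 5/4 * (625 - 16)
= 5/4 * 609
= 3045/4 = 761.25

761.25


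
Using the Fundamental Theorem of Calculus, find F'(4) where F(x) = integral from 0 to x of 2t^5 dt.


By the Fundamental Theorem of Calculus (Part 1):
If F(x) = integral from 0 to x of f(t) dt, then F'(x) = f(x)
Here f(t) = 2t^5
So F'(x) = 2x^5
Evaluate at x = 4:
F'(4) = 2 * 4^5
= 2 * 1024
= 2048

2048


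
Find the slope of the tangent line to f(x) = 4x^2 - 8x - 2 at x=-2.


The slope of the tangent line equals f'(x) at the point.
f(x) = 4x^2 - 8x - 2
f'(x) = 8x - 8
At x = -2:
f'(-2) = 8 * (-2) - 8
= -16 - 8
= -24

-24


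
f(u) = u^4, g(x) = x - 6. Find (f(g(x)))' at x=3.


Using the chain rule: (f(g(x)))' = f'(g(x)) * g'(x)
First, find g(3):
g(3) = 1 * 3 - 6 = -3
Next, f'(u) = 4u^3
And g'(x) = 1
So f'(g(3)) * g'(3)
= 4 * (-3)^3 * 1
= 4 * (-27) * 1
= -108

-108


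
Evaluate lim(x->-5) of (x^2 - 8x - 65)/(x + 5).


Direct substitution gives 0/0, so we factor the numerator.
Factor: (x^2 - 8x - 65) = (x + 5)(x - 13)
Cancel the common factor (x + 5):
(x^2 - 8x - 65)/(x + 5) = (x - 13)
Now substitute x = -5:
= (-5) - (13) = -18

-18


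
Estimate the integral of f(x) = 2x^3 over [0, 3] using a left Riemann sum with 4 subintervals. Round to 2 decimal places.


Left Riemann sum uses left endpoints of each subinterval.
Interval: [0, 3], n = 4
dx = (3 - 0) / 4 = 3/4
Left endpoints: [0, 3/4, 3/2, 9/4]
f values: [0, 27/32, 27/4, 729/32]
Sum = dx * (sum of f values)
= 3/4 * 243/8
= 729/32 ≈ 22.78

22.78


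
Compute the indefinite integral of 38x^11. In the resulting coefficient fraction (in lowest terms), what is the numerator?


Apply the power rule for integration:
integral of ax^n dx = a/(n+1) * x^(n+1) + C
integral of 38x^11 dx
= 38/12 * x^12 + C
= 19/6 * x^12 + C
The coefficient in lowest terms is 19/6, and its numerator is 19

19


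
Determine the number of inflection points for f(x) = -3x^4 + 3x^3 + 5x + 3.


Inflection points occur where f''(x) = 0 and concavity changes.
f(x) = -3x^4 + 3x^3 + 5x + 3
f'(x) = -12x^3 + 9x^2 + 5
f''(x) = -36x^2 + 18x
This is a quadratic in x. Use the discriminant to count real roots.
Discriminant = (18)^2 - 4 * (-36) * 0
= 324 - 0
= 324
Since discriminant > 0, f''(x) = 0 has 2 distinct real solutions.
A quadratic with two distinct real roots changes sign at each root, so concavity changes at both.
Number of inflection points: 2

2


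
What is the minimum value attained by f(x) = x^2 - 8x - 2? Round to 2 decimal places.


For a quadratic f(x) = ax^2 + bx + c with a > 0, the minimum is at the vertex.
Vertex x-coordinate: x = -b/(2a)
x = -(-8) / (2 * 1)
x = 8/2 = 4
Substitute back to find the minimum value:
f(4) = 1 * 4^2 - 8 * 4 - 2
= 16 - 32 - 2
= -18 = -18.00

-18.00


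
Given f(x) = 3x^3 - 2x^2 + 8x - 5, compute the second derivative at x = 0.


First derivative:
f'(x) = 9x^2 - 4x + 8
Second derivative:
f''(x) = 18x - 4
Substitute x = 0:
f''(0) = 18 * 0 - 4
= 0 - 4
= -4

-4


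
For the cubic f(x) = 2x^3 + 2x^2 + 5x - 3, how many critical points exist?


Find where f'(x) = 0:
f(x) = 2x^3 + 2x^2 + 5x - 3
f'(x) = 6x^2 + 4x + 5
This is a quadratic in x. Use the discriminant to count real roots.
Discriminant = (4)^2 - 4 * 6 * 5
= 16 - 120
= -104
Since discriminant < 0, f'(x) = 0 has no real solutions.
Number of critical points: 0

0


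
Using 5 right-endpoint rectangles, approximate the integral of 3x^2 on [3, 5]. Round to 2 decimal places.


Right Riemann sum uses right endpoints of each subinterval.
Interval: [3, 5], n = 5
dx = (5 - 3) / 5 = 2/5
Right endpoints: [17/5, 19/5, 21/5, 23/5, 5]
f values: [867/25, 1083/25, 1323/25, 1587/25, 75]
Sum = dx * (sum of f values)
= 2/5 * 1347/5
= 2694/25 = 107.76

107.76


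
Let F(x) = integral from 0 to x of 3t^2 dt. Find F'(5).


By the Fundamental Theorem of Calculus (Part 1):
If F(x) = integral from 0 to x of f(t) dt, then F'(x) = f(x)
Here f(t) = 3t^2
So F'(x) = 3x^2
Evaluate at x = 5:
F'(5) = 3 * 5^2
= 3 * 25
= 75

75


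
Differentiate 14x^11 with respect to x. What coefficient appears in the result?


We apply the power rule: d/dx [ax^n] = a*n * x^(n-1)
d/dx [14x^11]
= 14 * 11 * x^(11-1)
= 154x^10
The coefficient is 154

154


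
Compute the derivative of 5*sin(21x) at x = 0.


Apply the chain rule to differentiate 5*sin(21x):
d/dx [5*sin(21x)]
= 5 * cos(21x) * d/dx(21x)
= 5 * 21 * cos(21x)
= 105 * cos(21x)
Evaluate at x = 0:
= 105 * cos(0)
= 105 * 1
= 105

105


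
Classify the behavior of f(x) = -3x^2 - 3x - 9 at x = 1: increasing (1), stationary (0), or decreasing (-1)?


Compute f'(x) to determine behavior:
f'(x) = -6x - 3
f'(1) = -6 * 1 - 3
= -6 - 3
= -9
Since f'(1) < 0, the function is decreasing (-1)

-1


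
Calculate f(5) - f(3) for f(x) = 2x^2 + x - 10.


Net change = f(b) - f(a)
f(x) = 2x^2 + x - 10
Compute f(5):
f(5) = 2 * 5^2 + 1 * 5 - 10
= 50 + 5 - 10
= 45
Compute f(3):
f(3) = 2 * 3^2 + 1 * 3 - 10
= 18 + 3 - 10
= 11
Net change = 45 - 11 = 34

34


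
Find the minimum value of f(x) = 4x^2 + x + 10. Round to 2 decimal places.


For a quadratic f(x) = ax^2 + bx + c with a > 0, the minimum is at the vertex.
Vertex x-coordinate: x = -b/(2a)
x = -(1) / (2 * 4)
x = -1/8
Substitute back to find the minimum value:
f(-1/8) = 4 * (-1/8)^2 + 1 * (-1/8) + 10
= 1/16 - 1/8 + 10
= 159/16 ≈ 9.94

9.94


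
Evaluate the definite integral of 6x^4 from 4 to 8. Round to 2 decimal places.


Find the antiderivative of 6x^4:
F(x) = 6/5 * x^5
Apply the Fundamental Theorem of Calculus:
F(8) - F(4)
= 6/5 * 8^5 - 6/5 * 4^5
= 6/5 * (32768 - 1024)
= 6/5 * 31744
= 190464/5 = 38092.80

38092.80


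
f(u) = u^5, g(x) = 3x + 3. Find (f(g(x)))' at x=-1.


Using the chain rule: (f(g(x)))' = f'(g(x)) * g'(x)
First, find g(-1):
g(-1) = 3 * (-1) + 3 = 0
Next, f'(u) = 5u^4
And g'(x) = 3
So f'(g(-1)) * g'(-1)
= 5 * 0^4 * 3
= 5 * 0 * 3
= 0

0


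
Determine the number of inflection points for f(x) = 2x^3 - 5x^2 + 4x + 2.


Inflection points occur where f''(x) = 0 and concavity changes.
f(x) = 2x^3 - 5x^2 + 4x + 2
f'(x) = 6x^2 - 10x + 4
f''(x) = 12x - 10
Set f''(x) = 0:
12x - 10 = 0
x = 10 / 12 = 5/6
Since f''(x) is linear (degree 1), it changes sign at this point.
Therefore there is exactly 1 inflection point.

1


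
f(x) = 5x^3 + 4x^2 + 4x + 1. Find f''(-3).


First derivative:
f'(x) = 15x^2 + 8x + 4
Second derivative:
f''(x) = 30x + 8
Substitute x = -3:
f''(-3) = 30 * (-3) + 8
= -90 + 8
= -82

-82


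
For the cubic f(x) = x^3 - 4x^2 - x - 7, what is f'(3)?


Differentiate f(x) = x^3 - 4x^2 - x - 7 term by term:
f'(x) = 3x^2 - 8x - 1
Substitute x = 3:
f'(3) = 3 * 3^2 - 8 * 3 - 1
= 27 - 24 - 1
= 2

2


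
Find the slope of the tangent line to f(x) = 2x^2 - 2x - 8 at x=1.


The slope of the tangent line equals f'(x) at the point.
f(x) = 2x^2 - 2x - 8
f'(x) = 4x - 2
At x = 1:
f'(1) = 4 * 1 - 2
= 4 - 2
= 2

2


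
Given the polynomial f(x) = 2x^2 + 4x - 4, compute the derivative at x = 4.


Differentiate term by term using power and sum rules:
f(x) = 2x^2 + 4x - 4
f'(x) = 4x + 4
Substitute x = 4:
f'(4) = 4 * 4 + 4
= 16 + 4
= 20

20


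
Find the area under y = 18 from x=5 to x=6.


The area under a constant function y = 18 is a rectangle.
Width = 6 - 5 = 1
Height = 18
Area = width * height
= 1 * 18
= 18

18


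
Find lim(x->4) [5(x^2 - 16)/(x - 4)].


Direct substitution gives 0/0, so we factor the numerator.
Factor: 5(x^2 - 16) = 5 * (x - 4)(x + 4)
Cancel the common factor (x - 4):
5(x^2 - 16)/(x - 4) = 5 * (x + 4)
Now substitute x = 4:
= 5 * (4 + 4) = 40

40


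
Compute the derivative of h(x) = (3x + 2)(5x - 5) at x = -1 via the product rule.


Let u(x) = 3x + 2 and v(x) = 5x - 5
u'(x) = 3
v'(x) = 5
Product rule: h'(x) = u'(x)*v(x) + u(x)*v'(x)
= 3 * (5x - 5) + (3x + 2) * 5
At x = -1:
u(-1) = 3 * (-1) + 2 = -1
v(-1) = 5 * (-1) - 5 = -10
h'(-1) = 3 * (-10) + (-1) * 5
= -30 - 5
= -35

-35


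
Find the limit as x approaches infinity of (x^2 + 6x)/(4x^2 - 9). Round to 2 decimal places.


For limits at infinity with equal-degree polynomials,
we compare leading coefficients.
Numerator leading term: x^2
Denominator leading term: 4x^2
Divide both by x^2:
lim = (1 + 6/x) / (4 - 9/x^2)
As x -> infinity, the 1/x and 1/x^2 terms vanish:
= 1/4 = 0.25

0.25


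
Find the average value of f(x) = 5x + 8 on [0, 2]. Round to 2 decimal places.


Average value = 1/(b-a) * integral from a to b of f(x) dx
First compute the integral of 5x + 8:
F(x) = (5/2)x^2 + 8x
F(2) = 5/2 * 4 + 8 * 2 = 26
F(0) = 5/2 * 0 + 8 * 0 = 0
Integral = 26 - 0 = 26
Average = 26 / (2 - 0) = 26 / 2
= 13 = 13.00

13.00


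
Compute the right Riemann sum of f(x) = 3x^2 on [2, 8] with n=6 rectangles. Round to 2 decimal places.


Right Riemann sum uses right endpoints of each subinterval.
Interval: [2, 8], n = 6
dx = (8 - 2) / 6 = 1
Right endpoints: [3, 4, 5, 6, 7, 8]
f values: [27, 48, 75, 108, 147, 192]
Sum = dx * (sum of f values)
= 1 * 597
= 597 = 597.00

597.00


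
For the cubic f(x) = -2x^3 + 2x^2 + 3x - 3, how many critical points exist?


Find where f'(x) = 0:
f(x) = -2x^3 + 2x^2 + 3x - 3
f'(x) = -6x^2 + 4x + 3
This is a quadratic in x. Use the discriminant to count real roots.
Discriminant = (4)^2 - 4 * (-6) * 3
= 16 - (-72)
= 88
Since discriminant > 0, f'(x) = 0 has 2 real solutions.
Number of critical points: 2

2


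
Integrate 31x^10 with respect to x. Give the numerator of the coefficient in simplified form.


Apply the power rule for integration:
integral of ax^n dx = a/(n+1) * x^(n+1) + C
integral of 31x^10 dx
= 31/11 * x^11 + C
The coefficient in lowest terms is 31/11, and its numerator is 31

31


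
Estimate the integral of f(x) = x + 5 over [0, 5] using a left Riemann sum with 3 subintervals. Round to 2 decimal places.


Left Riemann sum uses left endpoints of each subinterval.
Interval: [0, 5], n = 3
dx = (5 - 0) / 3 = 5/3
Left endpoints: [0, 5/3, 10/3]
f values: [5, 20/3, 25/3]
Sum = dx * (sum of f values)
= 5/3 * 20
= 100/3 ≈ 33.33

33.33


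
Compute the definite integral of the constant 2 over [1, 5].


The integral of a constant k over [a, b] equals k * (b - a).
integral from 1 to 5 of 2 dx
= 2 * (5 - 1)
= 2 * 4
= 8

8


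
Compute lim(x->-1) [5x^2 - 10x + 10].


Since polynomials are continuous, we use direct substitution.
lim(x->-1) of 5x^2 - 10x + 10
= 5 * (-1)^2 - 10 * (-1) + 10
= 5 + 10 + 10
= 25

25


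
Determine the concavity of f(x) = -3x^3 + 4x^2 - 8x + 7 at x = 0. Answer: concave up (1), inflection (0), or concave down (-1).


Concavity is determined by the sign of f''(x).
f(x) = -3x^3 + 4x^2 - 8x + 7
f'(x) = -9x^2 + 8x - 8
f''(x) = -18x + 8
f''(0) = -18 * 0 + 8
= 0 + 8
= 8
Since f''(0) > 0, the function is concave up (1)

1


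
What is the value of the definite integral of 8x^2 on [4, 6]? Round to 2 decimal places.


Find the antiderivative of 8x^2:
F(x) = 8/3 * x^3
Apply the Fundamental Theorem of Calculus:
F(6) - F(4)
= 8/3 * 6^3 - 8/3 * 4^3
= 8/3 * (216 - 64)
= 8/3 * 152
= 1216/3 ≈ 405.33

405.33


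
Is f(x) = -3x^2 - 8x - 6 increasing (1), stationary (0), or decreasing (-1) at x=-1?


Compute f'(x) to determine behavior:
f'(x) = -6x - 8
f'(-1) = -6 * (-1) - 8
= 6 - 8
= -2
Since f'(-1) < 0, the function is decreasing (-1)

-1


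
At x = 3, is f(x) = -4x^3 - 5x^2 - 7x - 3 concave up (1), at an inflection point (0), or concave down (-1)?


Concavity is determined by the sign of f''(x).
f(x) = -4x^3 - 5x^2 - 7x - 3
f'(x) = -12x^2 - 10x - 7
f''(x) = -24x - 10
f''(3) = -24 * 3 - 10
= -72 - 10
= -82
Since f''(3) < 0, the function is concave down (-1)

-1


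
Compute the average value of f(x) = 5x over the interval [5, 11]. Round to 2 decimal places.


Average value = 1/(b-a) * integral from a to b of f(x) dx
First compute the integral of 5x:
F(x) = (5/2)x^2
F(11) = 5/2 * 121 + 0 * 11 = 605/2
F(5) = 5/2 * 25 + 0 * 5 = 125/2
Integral = 605/2 - 125/2 = 240
Average = 240 / (11 - 5) = 240 / 6
= 40 = 40.00

40.00


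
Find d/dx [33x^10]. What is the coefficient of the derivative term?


We apply the power rule: d/dx [ax^n] = a*n * x^(n-1)
d/dx [33x^10]
= 33 * 10 * x^(10-1)
= 330x^9
The coefficient is 330

330


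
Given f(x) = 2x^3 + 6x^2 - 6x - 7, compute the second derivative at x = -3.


First derivative:
f'(x) = 6x^2 + 12x - 6
Second derivative:
f''(x) = 12x + 12
Substitute x = -3:
f''(-3) = 12 * (-3) + 12
= -36 + 12
= -24

-24


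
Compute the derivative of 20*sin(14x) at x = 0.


Apply the chain rule to differentiate 20*sin(14x):
d/dx [20*sin(14x)]
= 20 * cos(14x) * d/dx(14x)
= 20 * 14 * cos(14x)
= 280 * cos(14x)
Evaluate at x = 0:
= 280 * cos(0)
= 280 * 1
= 280

280


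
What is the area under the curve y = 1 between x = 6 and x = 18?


The area under a constant function y = 1 is a rectangle.
Width = 18 - 6 = 12
Height = 1
Area = width * height
= 12 * 1
= 12

12


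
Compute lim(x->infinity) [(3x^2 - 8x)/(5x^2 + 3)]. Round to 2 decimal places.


For limits at infinity with equal-degree polynomials,
we compare leading coefficients.
Numerator leading term: 3x^2
Denominator leading term: 5x^2
Divide both by x^2:
lim = (3 - 8/x) / (5 + 3/x^2)
As x -> infinity, the 1/x and 1/x^2 terms vanish:
= 3/5 = 0.60

0.60


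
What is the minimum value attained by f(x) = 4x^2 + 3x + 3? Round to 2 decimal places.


For a quadratic f(x) = ax^2 + bx + c with a > 0, the minimum is at the vertex.
Vertex x-coordinate: x = -b/(2a)
x = -(3) / (2 * 4)
x = -3/8
Substitute back to find the minimum value:
f(-3/8) = 4 * (-3/8)^2 + 3 * (-3/8) + 3
= 9/16 - 9/8 + 3
= 39/16 ≈ 2.44

2.44


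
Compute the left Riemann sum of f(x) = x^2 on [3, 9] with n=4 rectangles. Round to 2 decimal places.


Left Riemann sum uses left endpoints of each subinterval.
Interval: [3, 9], n = 4
dx = (9 - 3) / 4 = 3/2
Left endpoints: [3, 9/2, 6, 15/2]
f values: [9, 81/4, 36, 225/4]
Sum = dx * (sum of f values)
= 3/2 * 243/2
= 729/4 = 182.25

182.25


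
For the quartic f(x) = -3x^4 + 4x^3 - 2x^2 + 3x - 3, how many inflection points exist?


Inflection points occur where f''(x) = 0 and concavity changes.
f(x) = -3x^4 + 4x^3 - 2x^2 + 3x - 3
f'(x) = -12x^3 + 12x^2 - 4x + 3
f''(x) = -36x^2 + 24x - 4
This is a quadratic in x. Use the discriminant to count real roots.
Discriminant = (24)^2 - 4 * (-36) * (-4)
= 576 - 576
= 0
Since discriminant = 0, f''(x) = 0 has a single repeated root.
At a repeated root the quadratic f''(x) touches zero but does not change sign, so concavity does not change.
Number of inflection points: 0

0


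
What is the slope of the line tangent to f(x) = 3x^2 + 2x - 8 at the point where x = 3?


The slope of the tangent line equals f'(x) at the point.
f(x) = 3x^2 + 2x - 8
f'(x) = 6x + 2
At x = 3:
f'(3) = 6 * 3 + 2
= 18 + 2
= 20

20


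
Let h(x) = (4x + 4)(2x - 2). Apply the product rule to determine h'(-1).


Let u(x) = 4x + 4 and v(x) = 2x - 2
u'(x) = 4
v'(x) = 2
Product rule: h'(x) = u'(x)*v(x) + u(x)*v'(x)
= 4 * (2x - 2) + (4x + 4) * 2
At x = -1:
u(-1) = 4 * (-1) + 4 = 0
v(-1) = 2 * (-1) - 2 = -4
h'(-1) = 4 * (-4) + 0 * 2
= -16 + 0
= -16

-16


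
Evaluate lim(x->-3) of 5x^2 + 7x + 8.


Since polynomials are continuous, we use direct substitution.
lim(x->-3) of 5x^2 + 7x + 8
= 5 * (-3)^2 + 7 * (-3) + 8
= 45 - 21 + 8
= 32

32


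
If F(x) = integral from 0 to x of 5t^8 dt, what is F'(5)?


By the Fundamental Theorem of Calculus (Part 1):
If F(x) = integral from 0 to x of f(t) dt, then F'(x) = f(x)
Here f(t) = 5t^8
So F'(x) = 5x^8
Evaluate at x = 5:
F'(5) = 5 * 5^8
= 5 * 390625
= 1953125

1953125


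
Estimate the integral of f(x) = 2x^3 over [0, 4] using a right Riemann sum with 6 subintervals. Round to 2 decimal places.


Right Riemann sum uses right endpoints of each subinterval.
Interval: [0, 4], n = 6
dx = (4 - 0) / 6 = 2/3
Right endpoints: [2/3, 4/3, 2, 8/3, 10/3, 4]
f values: [16/27, 128/27, 16, 1024/27, 2000/27, 128]
Sum = dx * (sum of f values)
= 2/3 * 784/3
= 1568/9 ≈ 174.22

174.22


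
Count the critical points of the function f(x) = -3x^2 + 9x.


Find where f'(x) = 0:
f'(x) = -6x + 9
Set f'(x) = 0:
-6x + 9 = 0
x = -9 / (-6) = 3/2
This is a linear equation in x, so there is exactly one solution.
Number of critical points: 1

1


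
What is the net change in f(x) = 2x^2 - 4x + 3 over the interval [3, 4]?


Net change = f(b) - f(a)
f(x) = 2x^2 - 4x + 3
Compute f(4):
f(4) = 2 * 4^2 - 4 * 4 + 3
= 32 - 16 + 3
= 19
Compute f(3):
f(3) = 2 * 3^2 - 4 * 3 + 3
= 18 - 12 + 3
= 9
Net change = 19 - 9 = 10

10


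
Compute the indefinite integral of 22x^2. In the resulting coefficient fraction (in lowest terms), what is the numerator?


Apply the power rule for integration:
integral of ax^n dx = a/(n+1) * x^(n+1) + C
integral of 22x^2 dx
= 22/3 * x^3 + C
The coefficient in lowest terms is 22/3, and its numerator is 22

22


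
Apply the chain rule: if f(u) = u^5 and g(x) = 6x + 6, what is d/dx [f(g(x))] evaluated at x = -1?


Using the chain rule: (f(g(x)))' = f'(g(x)) * g'(x)
First, find g(-1):
g(-1) = 6 * (-1) + 6 = 0
Next, f'(u) = 5u^4
And g'(x) = 6
So f'(g(-1)) * g'(-1)
= 5 * 0^4 * 6
= 5 * 0 * 6
= 0

0


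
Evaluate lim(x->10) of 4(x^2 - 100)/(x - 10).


Direct substitution gives 0/0, so we factor the numerator.
Factor: 4(x^2 - 100) = 4 * (x - 10)(x + 10)
Cancel the common factor (x - 10):
4(x^2 - 100)/(x - 10) = 4 * (x + 10)
Now substitute x = 10:
= 4 * (10 + 10) = 80

80


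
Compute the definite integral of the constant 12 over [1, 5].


The integral of a constant k over [a, b] equals k * (b - a).
integral from 1 to 5 of 12 dx
= 12 * (5 - 1)
= 12 * 4
= 48

48


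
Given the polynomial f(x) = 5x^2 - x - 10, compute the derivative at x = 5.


Differentiate term by term using power and sum rules:
f(x) = 5x^2 - x - 10
f'(x) = 10x - 1
Substitute x = 5:
f'(5) = 10 * 5 - 1
= 50 - 1
= 49

49


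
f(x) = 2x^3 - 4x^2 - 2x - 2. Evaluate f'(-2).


Differentiate f(x) = 2x^3 - 4x^2 - 2x - 2 term by term:
f'(x) = 6x^2 - 8x - 2
Substitute x = -2:
f'(-2) = 6 * (-2)^2 - 8 * (-2) - 2
= 24 + 16 - 2
= 38

38


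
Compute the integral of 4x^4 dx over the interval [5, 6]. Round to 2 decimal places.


Find the antiderivative of 4x^4:
F(x) = 4/5 * x^5
Apply the Fundamental Theorem of Calculus:
F(6) - F(5)
= 4/5 * 6^5 - 4/5 * 5^5
= 4/5 * (7776 - 3125)
= 4/5 * 4651
= 18604/5 = 3720.80

3720.80


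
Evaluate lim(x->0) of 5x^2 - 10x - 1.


Since polynomials are continuous, we use direct substitution.
lim(x->0) of 5x^2 - 10x - 1
= 5 * 0^2 - 10 * 0 - 1
= 0 + 0 - 1
= -1

-1


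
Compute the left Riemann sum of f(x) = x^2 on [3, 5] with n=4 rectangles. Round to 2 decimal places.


Left Riemann sum uses left endpoints of each subinterval.
Interval: [3, 5], n = 4
dx = (5 - 3) / 4 = 1/2
Left endpoints: [3, 7/2, 4, 9/2]
f values: [9, 49/4, 16, 81/4]
Sum = dx * (sum of f values)
= 1/2 * 115/2
= 115/4 = 28.75

28.75


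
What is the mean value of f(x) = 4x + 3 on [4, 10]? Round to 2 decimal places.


Average value = 1/(b-a) * integral from a to b of f(x) dx
First compute the integral of 4x + 3:
F(x) = 2x^2 + 3x
F(10) = 2 * 100 + 3 * 10 = 230
F(4) = 2 * 16 + 3 * 4 = 44
Integral = 230 - 44 = 186
Average = 186 / (10 - 4) = 186 / 6
= 31 = 31.00

31.00


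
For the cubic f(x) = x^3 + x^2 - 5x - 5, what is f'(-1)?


Differentiate f(x) = x^3 + x^2 - 5x - 5 term by term:
f'(x) = 3x^2 + 2x - 5
Substitute x = -1:
f'(-1) = 3 * (-1)^2 + 2 * (-1) - 5
= 3 - 2 - 5
= -4

-4


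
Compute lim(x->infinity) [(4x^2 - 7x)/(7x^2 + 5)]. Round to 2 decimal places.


For limits at infinity with equal-degree polynomials,
we compare leading coefficients.
Numerator leading term: 4x^2
Denominator leading term: 7x^2
Divide both by x^2:
lim = (4 - 7/x) / (7 + 5/x^2)
As x -> infinity, the 1/x and 1/x^2 terms vanish:
= 4/7 ≈ 0.57

0.57


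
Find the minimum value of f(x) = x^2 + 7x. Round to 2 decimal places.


For a quadratic f(x) = ax^2 + bx + c with a > 0, the minimum is at the vertex.
Vertex x-coordinate: x = -b/(2a)
x = -(7) / (2 * 1)
x = -7/2
Substitute back to find the minimum value:
f(-7/2) = 1 * (-7/2)^2 + 7 * (-7/2) + 0
= 49/4 - 49/2 + 0
= -49/4 = -12.25

-12.25


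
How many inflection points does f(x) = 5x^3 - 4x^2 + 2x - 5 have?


Inflection points occur where f''(x) = 0 and concavity changes.
f(x) = 5x^3 - 4x^2 + 2x - 5
f'(x) = 15x^2 - 8x + 2
f''(x) = 30x - 8
Set f''(x) = 0:
30x - 8 = 0
x = 8 / 30 = 4/15
Since f''(x) is linear (degree 1), it changes sign at this point.
Therefore there is exactly 1 inflection point.

1


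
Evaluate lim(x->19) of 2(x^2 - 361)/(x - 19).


Direct substitution gives 0/0, so we factor the numerator.
Factor: 2(x^2 - 361) = 2 * (x - 19)(x + 19)
Cancel the common factor (x - 19):
2(x^2 - 361)/(x - 19) = 2 * (x + 19)
Now substitute x = 19:
= 2 * (19 + 19) = 76

76


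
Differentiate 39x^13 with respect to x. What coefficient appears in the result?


We apply the power rule: d/dx [ax^n] = a*n * x^(n-1)
d/dx [39x^13]
= 39 * 13 * x^(13-1)
= 507x^12
The coefficient is 507

507


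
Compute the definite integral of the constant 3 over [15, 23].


The integral of a constant k over [a, b] equals k * (b - a).
integral from 15 to 23 of 3 dx
= 3 * (23 - 15)
= 3 * 8
= 24

24


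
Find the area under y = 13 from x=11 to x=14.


The area under a constant function y = 13 is a rectangle.
Width = 14 - 11 = 3
Height = 13
Area = width * height
= 3 * 13
= 39

39


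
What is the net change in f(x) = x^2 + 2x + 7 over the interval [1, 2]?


Net change = f(b) - f(a)
f(x) = x^2 + 2x + 7
Compute f(2):
f(2) = 1 * 2^2 + 2 * 2 + 7
= 4 + 4 + 7
= 15
Compute f(1):
f(1) = 1 * 1^2 + 2 * 1 + 7
= 1 + 2 + 7
= 10
Net change = 15 - 10 = 5

5


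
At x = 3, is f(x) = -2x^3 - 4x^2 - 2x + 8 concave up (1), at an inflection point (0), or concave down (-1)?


Concavity is determined by the sign of f''(x).
f(x) = -2x^3 - 4x^2 - 2x + 8
f'(x) = -6x^2 - 8x - 2
f''(x) = -12x - 8
f''(3) = -12 * 3 - 8
= -36 - 8
= -44
Since f''(3) < 0, the function is concave down (-1)

-1


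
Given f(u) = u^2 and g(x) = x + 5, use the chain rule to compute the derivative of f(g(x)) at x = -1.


Using the chain rule: (f(g(x)))' = f'(g(x)) * g'(x)
First, find g(-1):
g(-1) = 1 * (-1) + 5 = 4
Next, f'(u) = 2u
And g'(x) = 1
So f'(g(-1)) * g'(-1)
= 2 * 4 * 1
= 8

8


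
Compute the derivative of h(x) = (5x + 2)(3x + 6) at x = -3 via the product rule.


Let u(x) = 5x + 2 and v(x) = 3x + 6
u'(x) = 5
v'(x) = 3
Product rule: h'(x) = u'(x)*v(x) + u(x)*v'(x)
= 5 * (3x + 6) + (5x + 2) * 3
At x = -3:
u(-3) = 5 * (-3) + 2 = -13
v(-3) = 3 * (-3) + 6 = -3
h'(-3) = 5 * (-3) + (-13) * 3
= -15 - 39
= -54

-54


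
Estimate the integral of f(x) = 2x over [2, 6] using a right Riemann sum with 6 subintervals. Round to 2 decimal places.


Right Riemann sum uses right endpoints of each subinterval.
Interval: [2, 6], n = 6
dx = (6 - 2) / 6 = 2/3
Right endpoints: [8/3, 10/3, 4, 14/3, 16/3, 6]
f values: [16/3, 20/3, 8, 28/3, 32/3, 12]
Sum = dx * (sum of f values)
= 2/3 * 52
= 104/3 ≈ 34.67

34.67


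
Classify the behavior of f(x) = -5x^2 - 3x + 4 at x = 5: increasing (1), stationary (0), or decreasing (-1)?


Compute f'(x) to determine behavior:
f'(x) = -10x - 3
f'(5) = -10 * 5 - 3
= -50 - 3
= -53
Since f'(5) < 0, the function is decreasing (-1)

-1


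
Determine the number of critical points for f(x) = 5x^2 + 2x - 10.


Find where f'(x) = 0:
f'(x) = 10x + 2
Set f'(x) = 0:
10x + 2 = 0
x = -2 / 10 = -1/5
This is a linear equation in x, so there is exactly one solution.
Number of critical points: 1

1


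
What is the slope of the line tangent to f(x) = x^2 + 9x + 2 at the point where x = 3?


The slope of the tangent line equals f'(x) at the point.
f(x) = x^2 + 9x + 2
f'(x) = 2x + 9
At x = 3:
f'(3) = 2 * 3 + 9
= 6 + 9
= 15

15


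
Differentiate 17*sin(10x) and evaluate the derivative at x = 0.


Apply the chain rule to differentiate 17*sin(10x):
d/dx [17*sin(10x)]
= 17 * cos(10x) * d/dx(10x)
= 17 * 10 * cos(10x)
= 170 * cos(10x)
Evaluate at x = 0:
= 170 * cos(0)
= 170 * 1
= 170

170


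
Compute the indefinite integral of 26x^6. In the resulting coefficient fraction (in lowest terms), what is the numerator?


Apply the power rule for integration:
integral of ax^n dx = a/(n+1) * x^(n+1) + C
integral of 26x^6 dx
= 26/7 * x^7 + C
The coefficient in lowest terms is 26/7, and its numerator is 26

26


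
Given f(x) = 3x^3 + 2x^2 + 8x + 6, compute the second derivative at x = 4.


First derivative:
f'(x) = 9x^2 + 4x + 8
Second derivative:
f''(x) = 18x + 4
Substitute x = 4:
f''(4) = 18 * 4 + 4
= 72 + 4
= 76

76


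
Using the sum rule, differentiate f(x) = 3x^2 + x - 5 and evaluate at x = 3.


Differentiate term by term using power and sum rules:
f(x) = 3x^2 + x - 5
f'(x) = 6x + 1
Substitute x = 3:
f'(3) = 6 * 3 + 1
= 18 + 1
= 19

19


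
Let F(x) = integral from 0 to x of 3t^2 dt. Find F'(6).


By the Fundamental Theorem of Calculus (Part 1):
If F(x) = integral from 0 to x of f(t) dt, then F'(x) = f(x)
Here f(t) = 3t^2
So F'(x) = 3x^2
Evaluate at x = 6:
F'(6) = 3 * 6^2
= 3 * 36
= 108

108


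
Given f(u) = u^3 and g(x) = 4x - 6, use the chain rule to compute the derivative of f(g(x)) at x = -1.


Using the chain rule: (f(g(x)))' = f'(g(x)) * g'(x)
First, find g(-1):
g(-1) = 4 * (-1) - 6 = -10
Next, f'(u) = 3u^2
And g'(x) = 4
So f'(g(-1)) * g'(-1)
= 3 * (-10)^2 * 4
= 3 * 100 * 4
= 1200

1200


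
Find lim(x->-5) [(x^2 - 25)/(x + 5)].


Direct substitution gives 0/0, so we factor the numerator.
Factor: (x^2 - 25) = (x + 5)(x - 5)
Cancel the common factor (x + 5):
(x^2 - 25)/(x + 5) = (x - 5)
Now substitute x = -5:
= (-5) - (5) = -10

-10


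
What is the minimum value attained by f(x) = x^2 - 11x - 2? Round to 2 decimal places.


For a quadratic f(x) = ax^2 + bx + c with a > 0, the minimum is at the vertex.
Vertex x-coordinate: x = -b/(2a)
x = -(-11) / (2 * 1)
x = 11/2
Substitute back to find the minimum value:
f(11/2) = 1 * (11/2)^2 - 11 * (11/2) - 2
= 121/4 - 121/2 - 2
= -129/4 = -32.25

-32.25


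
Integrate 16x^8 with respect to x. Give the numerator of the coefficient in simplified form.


Apply the power rule for integration:
integral of ax^n dx = a/(n+1) * x^(n+1) + C
integral of 16x^8 dx
= 16/9 * x^9 + C
The coefficient in lowest terms is 16/9, and its numerator is 16

16


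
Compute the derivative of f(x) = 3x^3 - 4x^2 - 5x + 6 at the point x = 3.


Differentiate f(x) = 3x^3 - 4x^2 - 5x + 6 term by term:
f'(x) = 9x^2 - 8x - 5
Substitute x = 3:
f'(3) = 9 * 3^2 - 8 * 3 - 5
= 81 - 24 - 5
= 52

52


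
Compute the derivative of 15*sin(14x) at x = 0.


Apply the chain rule to differentiate 15*sin(14x):
d/dx [15*sin(14x)]
= 15 * cos(14x) * d/dx(14x)
= 15 * 14 * cos(14x)
= 210 * cos(14x)
Evaluate at x = 0:
= 210 * cos(0)
= 210 * 1
= 210

210


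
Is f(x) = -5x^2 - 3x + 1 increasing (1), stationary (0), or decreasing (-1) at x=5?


Compute f'(x) to determine behavior:
f'(x) = -10x - 3
f'(5) = -10 * 5 - 3
= -50 - 3
= -53
Since f'(5) < 0, the function is decreasing (-1)

-1


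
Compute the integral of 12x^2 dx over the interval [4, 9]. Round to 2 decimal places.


Find the antiderivative of 12x^2:
F(x) = 12/3 * x^3
Apply the Fundamental Theorem of Calculus:
F(9) - F(4)
= 12/3 * 9^3 - 12/3 * 4^3
= 12/3 * (729 - 64)
= 12/3 * 665
= 2660 = 2660.00

2660.00


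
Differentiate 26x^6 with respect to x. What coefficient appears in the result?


We apply the power rule: d/dx [ax^n] = a*n * x^(n-1)
d/dx [26x^6]
= 26 * 6 * x^(6-1)
= 156x^5
The coefficient is 156

156


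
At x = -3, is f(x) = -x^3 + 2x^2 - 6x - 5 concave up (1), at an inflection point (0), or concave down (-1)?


Concavity is determined by the sign of f''(x).
f(x) = -x^3 + 2x^2 - 6x - 5
f'(x) = -3x^2 + 4x - 6
f''(x) = -6x + 4
f''(-3) = -6 * (-3) + 4
= 18 + 4
= 22
Since f''(-3) > 0, the function is concave up (1)

1


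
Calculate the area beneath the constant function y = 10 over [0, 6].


The area under a constant function y = 10 is a rectangle.
Width = 6 - 0 = 6
Height = 10
Area = width * height
= 6 * 10
= 60

60


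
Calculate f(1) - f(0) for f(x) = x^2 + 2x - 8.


Net change = f(b) - f(a)
f(x) = x^2 + 2x - 8
Compute f(1):
f(1) = 1 * 1^2 + 2 * 1 - 8
= 1 + 2 - 8
= -5
Compute f(0):
f(0) = 1 * 0^2 + 2 * 0 - 8
= 0 + 0 - 8
= -8
Net change = -5 - (-8) = 3

3


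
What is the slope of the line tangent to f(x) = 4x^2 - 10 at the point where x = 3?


The slope of the tangent line equals f'(x) at the point.
f(x) = 4x^2 - 10
f'(x) = 8x
At x = 3:
f'(3) = 8 * 3 + 0
= 24 + 0
= 24

24


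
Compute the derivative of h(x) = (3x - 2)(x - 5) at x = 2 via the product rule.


Let u(x) = 3x - 2 and v(x) = x - 5
u'(x) = 3
v'(x) = 1
Product rule: h'(x) = u'(x)*v(x) + u(x)*v'(x)
= 3 * (x - 5) + (3x - 2) * 1
At x = 2:
u(2) = 3 * 2 - 2 = 4
v(2) = 1 * 2 - 5 = -3
h'(2) = 3 * (-3) + 4 * 1
= -9 + 4
= -5

-5


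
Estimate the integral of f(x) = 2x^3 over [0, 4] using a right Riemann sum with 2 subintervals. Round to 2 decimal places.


Right Riemann sum uses right endpoints of each subinterval.
Interval: [0, 4], n = 2
dx = (4 - 0) / 2 = 2
Right endpoints: [2, 4]
f values: [16, 128]
Sum = dx * (sum of f values)
= 2 * 144
= 288 = 288.00

288.00


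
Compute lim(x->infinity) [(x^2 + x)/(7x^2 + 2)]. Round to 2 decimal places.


For limits at infinity with equal-degree polynomials,
we compare leading coefficients.
Numerator leading term: x^2
Denominator leading term: 7x^2
Divide both by x^2:
lim = (1 + 1/x) / (7 + 2/x^2)
As x -> infinity, the 1/x and 1/x^2 terms vanish:
= 1/7 ≈ 0.14

0.14


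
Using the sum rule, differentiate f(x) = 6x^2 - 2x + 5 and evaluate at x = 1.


Differentiate term by term using power and sum rules:
f(x) = 6x^2 - 2x + 5
f'(x) = 12x - 2
Substitute x = 1:
f'(1) = 12 * 1 - 2
= 12 - 2
= 10

10


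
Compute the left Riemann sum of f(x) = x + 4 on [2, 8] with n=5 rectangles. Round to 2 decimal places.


Left Riemann sum uses left endpoints of each subinterval.
Interval: [2, 8], n = 5
dx = (8 - 2) / 5 = 6/5
Left endpoints: [2, 16/5, 22/5, 28/5, 34/5]
f values: [6, 36/5, 42/5, 48/5, 54/5]
Sum = dx * (sum of f values)
= 6/5 * 42
= 252/5 = 50.40

50.40


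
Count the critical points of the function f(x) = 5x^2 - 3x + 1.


Find where f'(x) = 0:
f'(x) = 10x - 3
Set f'(x) = 0:
10x - 3 = 0
x = 3 / 10 = 3/10
This is a linear equation in x, so there is exactly one solution.
Number of critical points: 1

1


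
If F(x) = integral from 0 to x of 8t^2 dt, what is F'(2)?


By the Fundamental Theorem of Calculus (Part 1):
If F(x) = integral from 0 to x of f(t) dt, then F'(x) = f(x)
Here f(t) = 8t^2
So F'(x) = 8x^2
Evaluate at x = 2:
F'(2) = 8 * 2^2
= 8 * 4
= 32

32


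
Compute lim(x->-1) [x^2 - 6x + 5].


Since polynomials are continuous, we use direct substitution.
lim(x->-1) of x^2 - 6x + 5
= 1 * (-1)^2 - 6 * (-1) + 5
= 1 + 6 + 5
= 12

12


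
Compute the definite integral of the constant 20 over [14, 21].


The integral of a constant k over [a, b] equals k * (b - a).
integral from 14 to 21 of 20 dx
= 20 * (21 - 14)
= 20 * 7
= 140

140


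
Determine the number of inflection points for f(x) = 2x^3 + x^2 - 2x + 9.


Inflection points occur where f''(x) = 0 and concavity changes.
f(x) = 2x^3 + x^2 - 2x + 9
f'(x) = 6x^2 + 2x - 2
f''(x) = 12x + 2
Set f''(x) = 0:
12x + 2 = 0
x = -2 / 12 = -1/6
Since f''(x) is linear (degree 1), it changes sign at this point.
Therefore there is exactly 1 inflection point.

1


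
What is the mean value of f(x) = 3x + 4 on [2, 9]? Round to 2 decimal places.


Average value = 1/(b-a) * integral from a to b of f(x) dx
First compute the integral of 3x + 4:
F(x) = (3/2)x^2 + 4x
F(9) = 3/2 * 81 + 4 * 9 = 315/2
F(2) = 3/2 * 4 + 4 * 2 = 14
Integral = 315/2 - 14 = 287/2
Average = (287/2) / (9 - 2) = (287/2) / 7
= 41/2 = 20.50

20.50


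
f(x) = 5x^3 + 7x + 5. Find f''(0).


First derivative:
f'(x) = 15x^2 + 7
Second derivative:
f''(x) = 30x
Substitute x = 0:
f''(0) = 30 * 0 + 0
= 0 + 0
= 0

0


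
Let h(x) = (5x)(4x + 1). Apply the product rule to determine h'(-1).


Let u(x) = 5x and v(x) = 4x + 1
u'(x) = 5
v'(x) = 4
Product rule: h'(x) = u'(x)*v(x) + u(x)*v'(x)
= 5 * (4x + 1) + (5x) * 4
At x = -1:
u(-1) = 5 * (-1) + 0 = -5
v(-1) = 4 * (-1) + 1 = -3
h'(-1) = 5 * (-3) + (-5) * 4
= -15 - 20
= -35

-35


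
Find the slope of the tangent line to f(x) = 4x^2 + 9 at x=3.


The slope of the tangent line equals f'(x) at the point.
f(x) = 4x^2 + 9
f'(x) = 8x
At x = 3:
f'(3) = 8 * 3 + 0
= 24 + 0
= 24

24


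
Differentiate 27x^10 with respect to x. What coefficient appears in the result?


We apply the power rule: d/dx [ax^n] = a*n * x^(n-1)
d/dx [27x^10]
= 27 * 10 * x^(10-1)
= 270x^9
The coefficient is 270

270


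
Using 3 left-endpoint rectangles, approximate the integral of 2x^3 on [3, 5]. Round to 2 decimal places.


Left Riemann sum uses left endpoints of each subinterval.
Interval: [3, 5], n = 3
dx = (5 - 3) / 3 = 2/3
Left endpoints: [3, 11/3, 13/3]
f values: [54, 2662/27, 4394/27]
Sum = dx * (sum of f values)
= 2/3 * 946/3
= 1892/9 ≈ 210.22

210.22


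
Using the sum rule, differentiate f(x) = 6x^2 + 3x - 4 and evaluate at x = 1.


Differentiate term by term using power and sum rules:
f(x) = 6x^2 + 3x - 4
f'(x) = 12x + 3
Substitute x = 1:
f'(1) = 12 * 1 + 3
= 12 + 3
= 15

15


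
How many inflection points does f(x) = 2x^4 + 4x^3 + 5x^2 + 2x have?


Inflection points occur where f''(x) = 0 and concavity changes.
f(x) = 2x^4 + 4x^3 + 5x^2 + 2x
f'(x) = 8x^3 + 12x^2 + 10x + 2
f''(x) = 24x^2 + 24x + 10
This is a quadratic in x. Use the discriminant to count real roots.
Discriminant = (24)^2 - 4 * 24 * 10
= 576 - 960
= -384
Since discriminant < 0, f''(x) = 0 has no real solutions.
Number of inflection points: 0

0


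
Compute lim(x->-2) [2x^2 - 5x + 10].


Since polynomials are continuous, we use direct substitution.
lim(x->-2) of 2x^2 - 5x + 10
= 2 * (-2)^2 - 5 * (-2) + 10
= 8 + 10 + 10
= 28

28


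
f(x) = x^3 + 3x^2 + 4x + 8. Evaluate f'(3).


Differentiate f(x) = x^3 + 3x^2 + 4x + 8 term by term:
f'(x) = 3x^2 + 6x + 4
Substitute x = 3:
f'(3) = 3 * 3^2 + 6 * 3 + 4
= 27 + 18 + 4
= 49

49
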